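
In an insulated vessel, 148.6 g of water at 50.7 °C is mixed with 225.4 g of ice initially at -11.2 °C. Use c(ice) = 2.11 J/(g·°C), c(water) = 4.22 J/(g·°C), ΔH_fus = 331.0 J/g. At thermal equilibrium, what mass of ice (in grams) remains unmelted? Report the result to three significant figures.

Heat to warm all ice to 0 °C: 225.4×2.11×11.2 = 5326.7 J
Heat released by water cooling to 0 °C: 148.6×4.22×50.7 = 31794 J
31794 J < 5326.7 + 225.4×331.0 = 79934.1 J, so not all ice melts; final T = 0 °C.
Heat left for melting: 31794 − 5326.7 = 26467.3 J
Mass melted = 26467.3 / 331.0 = 79.96 g
Ice remaining = 225.4 − 79.96 = 145.44 g

m_ice remaining = 145 g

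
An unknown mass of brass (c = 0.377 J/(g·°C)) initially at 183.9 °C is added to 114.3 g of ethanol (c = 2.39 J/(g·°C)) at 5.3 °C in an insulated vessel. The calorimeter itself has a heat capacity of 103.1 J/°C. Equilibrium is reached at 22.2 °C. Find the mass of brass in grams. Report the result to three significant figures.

q_gained = (114.3 × 2.39 + 103.1) × (22.2 − 5.3) = 6359 J
q_lost = m × 0.377 × (183.9 − 22.2) = 60.9609 m
m = 6359 / 60.9609 = 104 g

m = 104 g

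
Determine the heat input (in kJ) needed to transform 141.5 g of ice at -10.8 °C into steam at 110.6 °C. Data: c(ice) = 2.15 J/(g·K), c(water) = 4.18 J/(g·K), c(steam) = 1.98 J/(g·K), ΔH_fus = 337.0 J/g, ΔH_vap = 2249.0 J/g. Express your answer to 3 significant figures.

q = 431 kJ

q1 (heat ice -10.8→0.0 °C): 141.5 × 2.15 × 10.8 = 3286 J
q2 (melt at 0 °C): 141.5 × 337.0 = 47686 J
q3 (heat water 0.0→100.0 °C): 141.5 × 4.18 × 100.0 = 59147 J
q4 (vaporize at 100 °C): 141.5 × 2249.0 = 318234 J
q5 (heat steam 100.0→110.6 °C): 141.5 × 1.98 × 10.6 = 2970 J
Total: 3286 + 47686 + 59147 + 318234 + 2970 = 431323 J = 431 kJ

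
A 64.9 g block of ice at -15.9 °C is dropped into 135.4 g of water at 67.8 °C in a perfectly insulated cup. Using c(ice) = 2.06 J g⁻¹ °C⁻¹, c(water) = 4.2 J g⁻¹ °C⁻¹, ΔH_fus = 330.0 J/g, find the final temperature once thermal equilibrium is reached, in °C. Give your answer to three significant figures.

Heat to bring ice to 0 °C and melt it: q₁ = 64.9×2.06×15.9 + 64.9×330.0 = 23543 J
Heat the water can supply cooling to 0 °C: 135.4×4.2×67.8 = 38556.5 J > q₁, so all ice melts.
Energy balance: 135.4×4.2×(67.8 − T) = 23543 + 64.9×4.2×(T − 0)
568.68(67.8 − T) = 23543 + 272.58 T
38556.5 − 23543 = 841.26 T
T = 15013.5 / 841.26 = 17.846 °C

T_f = 17.8 °C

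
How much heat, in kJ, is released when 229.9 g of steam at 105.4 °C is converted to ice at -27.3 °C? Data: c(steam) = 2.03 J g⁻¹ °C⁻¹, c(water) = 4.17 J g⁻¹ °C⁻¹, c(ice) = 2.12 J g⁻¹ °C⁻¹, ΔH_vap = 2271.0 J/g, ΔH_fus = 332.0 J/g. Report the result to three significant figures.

q1 (cool steam 105.4→100 °C): 229.9 × 2.03 × 5.4 = 2520 J
q2 (condense at 100 °C): 229.9 × 2271.0 = 522103 J
q3 (cool water 100→0 °C): 229.9 × 4.17 × 100.0 = 95868 J
q4 (freeze at 0 °C): 229.9 × 332.0 = 76327 J
q5 (cool ice 0→-27.3 °C): 229.9 × 2.12 × 27.3 = 13306 J
Total: 2520 + 522103 + 95868 + 76327 + 13306 = 710124 J = 710 kJ

q = 710 kJ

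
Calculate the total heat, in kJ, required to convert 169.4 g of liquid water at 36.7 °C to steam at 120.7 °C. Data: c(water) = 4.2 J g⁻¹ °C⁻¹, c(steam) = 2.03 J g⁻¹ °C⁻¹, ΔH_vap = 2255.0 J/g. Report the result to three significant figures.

q1 (heat water 36.7→100.0 °C): 169.4 × 4.2 × 63.3 = 45037 J
q2 (vaporize at 100 °C): 169.4 × 2255.0 = 381997 J
q3 (heat steam 100.0→120.7 °C): 169.4 × 2.03 × 20.7 = 7118 J
Total: 45037 + 381997 + 7118 = 434152 J = 434 kJ

q = 434 kJ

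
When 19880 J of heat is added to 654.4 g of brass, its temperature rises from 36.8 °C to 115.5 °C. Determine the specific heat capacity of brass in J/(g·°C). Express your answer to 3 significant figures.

c = q / (m ΔT) = 19880 / (654.4 × 78.7)
c = 19880 / 51501.28 = 0.386 J/(g·°C)

c = 0.386 J/(g·°C)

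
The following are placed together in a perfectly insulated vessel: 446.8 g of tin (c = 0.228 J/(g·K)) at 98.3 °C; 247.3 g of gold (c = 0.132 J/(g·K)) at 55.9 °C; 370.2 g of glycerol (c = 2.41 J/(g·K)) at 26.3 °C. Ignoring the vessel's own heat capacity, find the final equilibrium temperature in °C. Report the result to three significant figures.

Σ mᵢcᵢ(T − Tᵢ) = 0  ⇒  T = Σ mᵢcᵢTᵢ / Σ mᵢcᵢ
Σ mᵢcᵢ = 446.8×0.228 + 247.3×0.132 + 370.2×2.41 = 1026.6960
Σ mᵢcᵢTᵢ = 101.8704×98.3 + 32.6436×55.9 + 892.182×26.3 = 35303
T = 35303 / 1026.6960 = 34.39 °C

T_f = 34.4 °C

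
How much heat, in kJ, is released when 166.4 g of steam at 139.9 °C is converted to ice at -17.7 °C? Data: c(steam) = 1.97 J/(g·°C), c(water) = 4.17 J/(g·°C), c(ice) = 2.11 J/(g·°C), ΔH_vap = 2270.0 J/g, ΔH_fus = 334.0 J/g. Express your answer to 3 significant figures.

q1 (cool steam 139.9→100 °C): 166.4 × 1.97 × 39.9 = 13080 J
q2 (condense at 100 °C): 166.4 × 2270.0 = 377728 J
q3 (cool water 100→0 °C): 166.4 × 4.17 × 100.0 = 69389 J
q4 (freeze at 0 °C): 166.4 × 334.0 = 55578 J
q5 (cool ice 0→-17.7 °C): 166.4 × 2.11 × 17.7 = 6215 J
Total: 13080 + 377728 + 69389 + 55578 + 6215 = 521990 J = 522 kJ

q = 522 kJ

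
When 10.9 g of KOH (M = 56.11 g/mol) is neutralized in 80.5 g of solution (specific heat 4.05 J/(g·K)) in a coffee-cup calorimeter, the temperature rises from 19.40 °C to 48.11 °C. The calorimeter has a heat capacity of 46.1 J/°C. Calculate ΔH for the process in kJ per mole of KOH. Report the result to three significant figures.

ΔH = -55.0 kJ/mol

|ΔT| = |48.11 − 19.40| = 28.71 °C
|q_surr| = (80.5 × 4.05 + 46.1) × 28.71 = 372.125 × 28.71 = 10680 J
n(KOH) = 10.9 / 56.11 = 0.1943 mol
Temperature rose, so q_rxn = −|q_surr| = -10.68 kJ
ΔH = q_rxn / n = -54.97 kJ/mol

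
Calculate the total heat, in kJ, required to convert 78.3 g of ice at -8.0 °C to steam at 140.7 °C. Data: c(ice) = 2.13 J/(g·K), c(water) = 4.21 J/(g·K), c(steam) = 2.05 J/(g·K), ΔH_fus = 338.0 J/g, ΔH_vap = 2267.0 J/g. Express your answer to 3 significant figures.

q = 245 kJ

q1 (heat ice -8.0→0.0 °C): 78.3 × 2.13 × 8.0 = 1334 J
q2 (melt at 0 °C): 78.3 × 338.0 = 26465 J
q3 (heat water 0.0→100.0 °C): 78.3 × 4.21 × 100.0 = 32964 J
q4 (vaporize at 100 °C): 78.3 × 2267.0 = 177506 J
q5 (heat steam 100.0→140.7 °C): 78.3 × 2.05 × 40.7 = 6533 J
Total: 1334 + 26465 + 32964 + 177506 + 6533 = 244802 J = 245 kJ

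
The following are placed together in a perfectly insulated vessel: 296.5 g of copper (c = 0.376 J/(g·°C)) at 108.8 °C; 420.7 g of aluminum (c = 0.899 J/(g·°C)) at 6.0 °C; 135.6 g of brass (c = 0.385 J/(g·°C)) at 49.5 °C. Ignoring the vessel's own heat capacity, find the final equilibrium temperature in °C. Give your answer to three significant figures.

T_f = 31.3 °C

Σ mᵢcᵢ(T − Tᵢ) = 0  ⇒  T = Σ mᵢcᵢTᵢ / Σ mᵢcᵢ
Σ mᵢcᵢ = 296.5×0.376 + 420.7×0.899 + 135.6×0.385 = 541.8993
Σ mᵢcᵢTᵢ = 111.484×108.8 + 378.2093×6.0 + 52.206×49.5 = 16983
T = 16983 / 541.8993 = 31.34 °C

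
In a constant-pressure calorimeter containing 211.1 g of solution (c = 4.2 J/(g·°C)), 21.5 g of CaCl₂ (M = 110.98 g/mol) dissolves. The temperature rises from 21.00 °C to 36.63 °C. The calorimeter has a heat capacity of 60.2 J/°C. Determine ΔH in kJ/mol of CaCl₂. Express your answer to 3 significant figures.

ΔH = -76.4 kJ/mol

|ΔT| = |36.63 − 21.00| = 15.63 °C
|q_surr| = (211.1 × 4.2 + 60.2) × 15.63 = 946.82 × 15.63 = 14800 J
n(CaCl₂) = 21.5 / 110.98 = 0.1937 mol
Temperature rose, so q_rxn = −|q_surr| = -14.80 kJ
ΔH = q_rxn / n = -76.41 kJ/mol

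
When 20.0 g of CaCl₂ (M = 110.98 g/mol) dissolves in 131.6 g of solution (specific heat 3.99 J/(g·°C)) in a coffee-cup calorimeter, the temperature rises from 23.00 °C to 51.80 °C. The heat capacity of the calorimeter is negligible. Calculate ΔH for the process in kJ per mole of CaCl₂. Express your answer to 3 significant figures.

|ΔT| = |51.80 − 23.00| = 28.80 °C
|q_surr| = (131.6 × 3.99) × 28.80 = 525.084 × 28.80 = 15120 J
n(CaCl₂) = 20.0 / 110.98 = 0.1802 mol
Temperature rose, so q_rxn = −|q_surr| = -15.12 kJ
ΔH = q_rxn / n = -83.91 kJ/mol

ΔH = -83.9 kJ/mol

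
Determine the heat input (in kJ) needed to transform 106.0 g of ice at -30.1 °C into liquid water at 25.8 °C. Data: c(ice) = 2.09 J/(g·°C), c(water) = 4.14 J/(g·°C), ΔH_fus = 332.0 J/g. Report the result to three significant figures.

q = 53.2 kJ

q1 (heat ice -30.1→0.0 °C): 106.0 × 2.09 × 30.1 = 6668 J
q2 (melt at 0 °C): 106.0 × 332.0 = 35192 J
q3 (heat water 0.0→25.8 °C): 106.0 × 4.14 × 25.8 = 11322 J
Total: 6668 + 35192 + 11322 = 53182 J = 53.2 kJ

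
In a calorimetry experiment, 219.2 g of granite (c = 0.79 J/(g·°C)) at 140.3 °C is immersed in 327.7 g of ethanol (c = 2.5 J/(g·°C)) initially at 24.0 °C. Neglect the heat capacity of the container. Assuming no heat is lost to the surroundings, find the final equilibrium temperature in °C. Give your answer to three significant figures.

T_f = 44.3 °C

Heat lost by granite = heat gained by ethanol.
(219.2)(0.79)(140.3 − T) = (327.7)(2.5)(T − 24.0)
173.168 (140.3 − T) = 819.25 (T − 24.0)
24295 − 173.168 T = 819.25 T − 19662
43957 = 992.418 T
T = 44.29 °C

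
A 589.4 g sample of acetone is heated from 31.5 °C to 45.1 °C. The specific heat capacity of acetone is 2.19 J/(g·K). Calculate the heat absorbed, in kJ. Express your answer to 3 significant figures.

q = m c ΔT = 589.4 × 2.19 × (45.1 − 31.5)
q = 589.4 × 2.19 × 13.6 = 17550 J = 17.6 kJ

q = 17.6 kJ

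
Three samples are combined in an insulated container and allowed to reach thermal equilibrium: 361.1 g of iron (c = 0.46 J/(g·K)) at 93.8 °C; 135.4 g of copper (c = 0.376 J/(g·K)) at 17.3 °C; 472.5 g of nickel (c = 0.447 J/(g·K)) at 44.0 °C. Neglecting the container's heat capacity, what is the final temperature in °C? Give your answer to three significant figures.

T_f = 60.1 °C

Σ mᵢcᵢ(T − Tᵢ) = 0  ⇒  T = Σ mᵢcᵢTᵢ / Σ mᵢcᵢ
Σ mᵢcᵢ = 361.1×0.46 + 135.4×0.376 + 472.5×0.447 = 428.2239
Σ mᵢcᵢTᵢ = 166.106×93.8 + 50.9104×17.3 + 211.2075×44.0 = 25755
T = 25755 / 428.2239 = 60.14 °C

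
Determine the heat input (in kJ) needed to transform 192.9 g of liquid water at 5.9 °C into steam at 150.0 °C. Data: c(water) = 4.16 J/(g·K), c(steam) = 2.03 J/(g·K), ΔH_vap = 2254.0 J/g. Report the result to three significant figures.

q = 530 kJ

q1 (heat water 5.9→100.0 °C): 192.9 × 4.16 × 94.1 = 75512 J
q2 (vaporize at 100 °C): 192.9 × 2254.0 = 434797 J
q3 (heat steam 100.0→150.0 °C): 192.9 × 2.03 × 50.0 = 19579 J
Total: 75512 + 434797 + 19579 = 529888 J = 530 kJ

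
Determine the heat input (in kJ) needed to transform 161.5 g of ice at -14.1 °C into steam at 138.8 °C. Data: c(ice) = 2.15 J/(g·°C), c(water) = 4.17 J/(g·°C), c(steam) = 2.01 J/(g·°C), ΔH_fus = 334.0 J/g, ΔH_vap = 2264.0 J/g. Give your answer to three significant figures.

q1 (heat ice -14.1→0.0 °C): 161.5 × 2.15 × 14.1 = 4896 J
q2 (melt at 0 °C): 161.5 × 334.0 = 53941 J
q3 (heat water 0.0→100.0 °C): 161.5 × 4.17 × 100.0 = 67346 J
q4 (vaporize at 100 °C): 161.5 × 2264.0 = 365636 J
q5 (heat steam 100.0→138.8 °C): 161.5 × 2.01 × 38.8 = 12595 J
Total: 4896 + 53941 + 67346 + 365636 + 12595 = 504414 J = 504 kJ

q = 504 kJ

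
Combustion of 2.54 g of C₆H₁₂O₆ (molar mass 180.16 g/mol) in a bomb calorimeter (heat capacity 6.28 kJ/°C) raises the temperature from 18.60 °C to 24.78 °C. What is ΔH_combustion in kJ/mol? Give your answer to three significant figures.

ΔT = 24.78 − 18.60 = 6.18 °C
q_cal = C_cal × ΔT = 6.28 × 6.18 = 38.8104 kJ
n = 2.54 / 180.16 = 0.01410 mol
q_rxn = −q_cal = -38.8104 kJ
ΔH = -38.8104 / 0.01410 = -2753 kJ/mol

ΔH = -2750 kJ/mol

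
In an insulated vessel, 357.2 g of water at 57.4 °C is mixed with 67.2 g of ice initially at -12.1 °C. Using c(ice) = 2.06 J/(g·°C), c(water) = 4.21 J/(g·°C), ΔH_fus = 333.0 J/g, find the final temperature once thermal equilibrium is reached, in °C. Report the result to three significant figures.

Heat to bring ice to 0 °C and melt it: q₁ = 67.2×2.06×12.1 + 67.2×333.0 = 24053 J
Heat the water can supply cooling to 0 °C: 357.2×4.21×57.4 = 86318.8 J > q₁, so all ice melts.
Energy balance: 357.2×4.21×(57.4 − T) = 24053 + 67.2×4.21×(T − 0)
1503.812(57.4 − T) = 24053 + 282.912 T
86318.8 − 24053 = 1786.724 T
T = 62265.8 / 1786.724 = 34.849 °C

T_f = 34.8 °C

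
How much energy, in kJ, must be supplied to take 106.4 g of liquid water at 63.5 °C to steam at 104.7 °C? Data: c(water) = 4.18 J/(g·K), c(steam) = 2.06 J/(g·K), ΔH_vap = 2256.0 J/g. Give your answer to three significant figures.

q1 (heat water 63.5→100.0 °C): 106.4 × 4.18 × 36.5 = 16233 J
q2 (vaporize at 100 °C): 106.4 × 2256.0 = 240038 J
q3 (heat steam 100.0→104.7 °C): 106.4 × 2.06 × 4.7 = 1030 J
Total: 16233 + 240038 + 1030 = 257301 J = 257 kJ

q = 257 kJ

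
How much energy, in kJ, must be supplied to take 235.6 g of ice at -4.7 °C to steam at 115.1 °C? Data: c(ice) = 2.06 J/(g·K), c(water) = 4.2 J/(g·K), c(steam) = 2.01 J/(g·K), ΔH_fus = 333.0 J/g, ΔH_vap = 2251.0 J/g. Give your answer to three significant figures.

q = 717 kJ

q1 (heat ice -4.7→0.0 °C): 235.6 × 2.06 × 4.7 = 2281 J
q2 (melt at 0 °C): 235.6 × 333.0 = 78455 J
q3 (heat water 0.0→100.0 °C): 235.6 × 4.2 × 100.0 = 98952 J
q4 (vaporize at 100 °C): 235.6 × 2251.0 = 530336 J
q5 (heat steam 100.0→115.1 °C): 235.6 × 2.01 × 15.1 = 7151 J
Total: 2281 + 78455 + 98952 + 530336 + 7151 = 717175 J = 717 kJ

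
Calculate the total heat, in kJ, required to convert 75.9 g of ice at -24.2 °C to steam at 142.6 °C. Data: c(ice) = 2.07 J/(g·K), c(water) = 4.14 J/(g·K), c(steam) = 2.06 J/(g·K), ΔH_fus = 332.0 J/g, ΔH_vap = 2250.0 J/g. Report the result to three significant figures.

q1 (heat ice -24.2→0.0 °C): 75.9 × 2.07 × 24.2 = 3802 J
q2 (melt at 0 °C): 75.9 × 332.0 = 25199 J
q3 (heat water 0.0→100.0 °C): 75.9 × 4.14 × 100.0 = 31423 J
q4 (vaporize at 100 °C): 75.9 × 2250.0 = 170775 J
q5 (heat steam 100.0→142.6 °C): 75.9 × 2.06 × 42.6 = 6661 J
Total: 3802 + 25199 + 31423 + 170775 + 6661 = 237860 J = 238 kJ

q = 238 kJ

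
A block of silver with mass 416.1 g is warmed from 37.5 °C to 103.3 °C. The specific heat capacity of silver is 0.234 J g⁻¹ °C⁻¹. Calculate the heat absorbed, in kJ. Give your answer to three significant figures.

q = m c ΔT = 416.1 × 0.234 × (103.3 − 37.5)
q = 416.1 × 0.234 × 65.8 = 6407 J = 6.41 kJ

q = 6.41 kJ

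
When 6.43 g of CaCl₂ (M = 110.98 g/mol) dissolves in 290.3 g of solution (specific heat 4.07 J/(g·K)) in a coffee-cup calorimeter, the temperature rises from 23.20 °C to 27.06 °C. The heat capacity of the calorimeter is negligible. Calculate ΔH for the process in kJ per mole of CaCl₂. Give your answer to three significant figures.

|ΔT| = |27.06 − 23.20| = 3.86 °C
|q_surr| = (290.3 × 4.07) × 3.86 = 1181.521 × 3.86 = 4561 J
n(CaCl₂) = 6.43 / 110.98 = 0.05794 mol
Temperature rose, so q_rxn = −|q_surr| = -4.561 kJ
ΔH = q_rxn / n = -78.72 kJ/mol

ΔH = -78.7 kJ/mol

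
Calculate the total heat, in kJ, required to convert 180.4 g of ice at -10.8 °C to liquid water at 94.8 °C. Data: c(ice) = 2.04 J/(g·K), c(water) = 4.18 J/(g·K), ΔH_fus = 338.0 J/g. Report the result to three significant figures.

q = 136 kJ

q1 (heat ice -10.8→0.0 °C): 180.4 × 2.04 × 10.8 = 3975 J
q2 (melt at 0 °C): 180.4 × 338.0 = 60975 J
q3 (heat water 0.0→94.8 °C): 180.4 × 4.18 × 94.8 = 71486 J
Total: 3975 + 60975 + 71486 = 136436 J = 136 kJ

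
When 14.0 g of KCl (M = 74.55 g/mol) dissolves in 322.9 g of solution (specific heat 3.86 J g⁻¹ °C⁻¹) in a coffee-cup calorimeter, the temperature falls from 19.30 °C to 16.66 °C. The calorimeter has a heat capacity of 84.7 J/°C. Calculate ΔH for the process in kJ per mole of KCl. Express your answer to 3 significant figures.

|ΔT| = |16.66 − 19.30| = 2.64 °C
|q_surr| = (322.9 × 3.86 + 84.7) × 2.64 = 1331.094 × 2.64 = 3514 J
n(KCl) = 14.0 / 74.55 = 0.1878 mol
Temperature fell, so q_rxn = +|q_surr| = 3.514 kJ
ΔH = q_rxn / n = 18.71 kJ/mol

ΔH = 18.7 kJ/mol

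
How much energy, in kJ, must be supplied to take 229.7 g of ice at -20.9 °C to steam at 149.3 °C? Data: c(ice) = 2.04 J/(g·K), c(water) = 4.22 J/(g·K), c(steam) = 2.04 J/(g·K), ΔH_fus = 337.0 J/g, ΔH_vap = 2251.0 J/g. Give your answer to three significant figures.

q1 (heat ice -20.9→0.0 °C): 229.7 × 2.04 × 20.9 = 9793 J
q2 (melt at 0 °C): 229.7 × 337.0 = 77409 J
q3 (heat water 0.0→100.0 °C): 229.7 × 4.22 × 100.0 = 96933 J
q4 (vaporize at 100 °C): 229.7 × 2251.0 = 517055 J
q5 (heat steam 100.0→149.3 °C): 229.7 × 2.04 × 49.3 = 23101 J
Total: 9793 + 77409 + 96933 + 517055 + 23101 = 724291 J = 724 kJ

q = 724 kJ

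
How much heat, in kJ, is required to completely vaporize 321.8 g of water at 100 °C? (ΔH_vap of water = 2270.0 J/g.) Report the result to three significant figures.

q = m × ΔH_vap = 321.8 × 2270.0 = 730490 J = 730 kJ

q = 730 kJ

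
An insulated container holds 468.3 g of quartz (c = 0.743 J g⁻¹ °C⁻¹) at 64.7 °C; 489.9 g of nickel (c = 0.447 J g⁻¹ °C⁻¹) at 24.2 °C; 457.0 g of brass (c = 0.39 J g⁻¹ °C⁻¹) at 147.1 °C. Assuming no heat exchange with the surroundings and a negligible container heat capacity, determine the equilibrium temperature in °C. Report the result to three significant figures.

Σ mᵢcᵢ(T − Tᵢ) = 0  ⇒  T = Σ mᵢcᵢTᵢ / Σ mᵢcᵢ
Σ mᵢcᵢ = 468.3×0.743 + 489.9×0.447 + 457.0×0.39 = 745.1622
Σ mᵢcᵢTᵢ = 347.9469×64.7 + 218.9853×24.2 + 178.23×147.1 = 54029
T = 54029 / 745.1622 = 72.51 °C

T_f = 72.5 °C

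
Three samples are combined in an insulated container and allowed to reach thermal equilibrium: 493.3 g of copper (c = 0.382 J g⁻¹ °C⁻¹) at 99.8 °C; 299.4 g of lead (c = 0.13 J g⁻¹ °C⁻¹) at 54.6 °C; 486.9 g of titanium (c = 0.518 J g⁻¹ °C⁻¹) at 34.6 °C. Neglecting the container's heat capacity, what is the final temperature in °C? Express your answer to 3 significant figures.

Σ mᵢcᵢ(T − Tᵢ) = 0  ⇒  T = Σ mᵢcᵢTᵢ / Σ mᵢcᵢ
Σ mᵢcᵢ = 493.3×0.382 + 299.4×0.13 + 486.9×0.518 = 479.5768
Σ mᵢcᵢTᵢ = 188.4406×99.8 + 38.922×54.6 + 252.2142×34.6 = 29658
T = 29658 / 479.5768 = 61.84 °C

T_f = 61.8 °C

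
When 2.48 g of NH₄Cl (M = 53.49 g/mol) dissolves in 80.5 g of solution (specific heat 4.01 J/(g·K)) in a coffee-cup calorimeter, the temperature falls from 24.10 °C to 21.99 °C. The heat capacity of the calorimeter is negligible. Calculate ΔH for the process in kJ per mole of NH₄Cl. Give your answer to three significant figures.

|ΔT| = |21.99 − 24.10| = 2.11 °C
|q_surr| = (80.5 × 4.01) × 2.11 = 322.805 × 2.11 = 681.1 J
n(NH₄Cl) = 2.48 / 53.49 = 0.04636 mol
Temperature fell, so q_rxn = +|q_surr| = 0.6811 kJ
ΔH = q_rxn / n = 14.69 kJ/mol

ΔH = 14.7 kJ/mol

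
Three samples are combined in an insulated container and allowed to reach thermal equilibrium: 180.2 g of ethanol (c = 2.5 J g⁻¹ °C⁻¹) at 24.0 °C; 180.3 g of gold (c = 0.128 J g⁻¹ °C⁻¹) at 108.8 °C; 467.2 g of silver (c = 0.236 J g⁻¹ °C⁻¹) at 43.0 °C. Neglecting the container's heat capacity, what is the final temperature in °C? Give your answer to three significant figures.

Σ mᵢcᵢ(T − Tᵢ) = 0  ⇒  T = Σ mᵢcᵢTᵢ / Σ mᵢcᵢ
Σ mᵢcᵢ = 180.2×2.5 + 180.3×0.128 + 467.2×0.236 = 583.8376
Σ mᵢcᵢTᵢ = 450.5×24.0 + 23.0784×108.8 + 110.2592×43.0 = 18064
T = 18064 / 583.8376 = 30.94 °C

T_f = 30.9 °C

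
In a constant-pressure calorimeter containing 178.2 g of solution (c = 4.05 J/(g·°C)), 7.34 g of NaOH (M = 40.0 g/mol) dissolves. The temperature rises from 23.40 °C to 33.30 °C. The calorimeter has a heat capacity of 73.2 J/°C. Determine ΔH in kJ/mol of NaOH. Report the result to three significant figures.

|ΔT| = |33.30 − 23.40| = 9.90 °C
|q_surr| = (178.2 × 4.05 + 73.2) × 9.90 = 794.91 × 9.90 = 7870 J
n(NaOH) = 7.34 / 40.0 = 0.1835 mol
Temperature rose, so q_rxn = −|q_surr| = -7.870 kJ
ΔH = q_rxn / n = -42.89 kJ/mol

ΔH = -42.9 kJ/mol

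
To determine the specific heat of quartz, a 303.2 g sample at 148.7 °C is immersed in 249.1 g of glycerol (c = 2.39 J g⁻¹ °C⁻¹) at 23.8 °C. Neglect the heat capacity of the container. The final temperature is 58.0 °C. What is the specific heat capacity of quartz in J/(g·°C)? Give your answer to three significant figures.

c = 0.740 J/(g·°C)

q_gained = (249.1 × 2.39) × (58.0 − 23.8) = 20360 J
q_lost = 303.2 × c × (148.7 − 58.0) = 27500.24 c
Set equal: c = 20360 / 27500.24 = 0.740 J/(g·°C)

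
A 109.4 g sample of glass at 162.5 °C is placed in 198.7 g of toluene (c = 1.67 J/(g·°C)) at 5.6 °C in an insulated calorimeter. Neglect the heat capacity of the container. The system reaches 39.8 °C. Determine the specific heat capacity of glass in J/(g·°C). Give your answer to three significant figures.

c = 0.845 J/(g·°C)

q_gained = (198.7 × 1.67) × (39.8 − 5.6) = 11349 J
q_lost = 109.4 × c × (162.5 − 39.8) = 13423.38 c
Set equal: c = 11349 / 13423.38 = 0.845 J/(g·°C)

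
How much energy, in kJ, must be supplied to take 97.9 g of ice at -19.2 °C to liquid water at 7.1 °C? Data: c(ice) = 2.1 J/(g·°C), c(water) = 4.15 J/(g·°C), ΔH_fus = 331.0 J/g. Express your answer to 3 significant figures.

q = 39.2 kJ

q1 (heat ice -19.2→0.0 °C): 97.9 × 2.1 × 19.2 = 3947 J
q2 (melt at 0 °C): 97.9 × 331.0 = 32405 J
q3 (heat water 0.0→7.1 °C): 97.9 × 4.15 × 7.1 = 2885 J
Total: 3947 + 32405 + 2885 = 39237 J = 39.2 kJ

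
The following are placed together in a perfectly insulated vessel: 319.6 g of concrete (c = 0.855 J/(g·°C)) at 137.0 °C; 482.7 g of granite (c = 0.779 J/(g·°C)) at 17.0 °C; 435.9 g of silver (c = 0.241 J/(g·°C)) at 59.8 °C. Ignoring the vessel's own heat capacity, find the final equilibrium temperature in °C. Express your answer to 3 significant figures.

T_f = 66.4 °C

Σ mᵢcᵢ(T − Tᵢ) = 0  ⇒  T = Σ mᵢcᵢTᵢ / Σ mᵢcᵢ
Σ mᵢcᵢ = 319.6×0.855 + 482.7×0.779 + 435.9×0.241 = 754.3332
Σ mᵢcᵢTᵢ = 273.258×137.0 + 376.0233×17.0 + 105.0519×59.8 = 50111
T = 50111 / 754.3332 = 66.43 °C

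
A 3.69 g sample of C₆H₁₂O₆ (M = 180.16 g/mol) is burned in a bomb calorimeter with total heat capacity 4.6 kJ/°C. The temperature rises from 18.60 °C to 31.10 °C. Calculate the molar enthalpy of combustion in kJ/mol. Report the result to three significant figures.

ΔT = 31.10 − 18.60 = 12.50 °C
q_cal = C_cal × ΔT = 4.6 × 12.50 = 57.5 kJ
n = 3.69 / 180.16 = 0.02048 mol
q_rxn = −q_cal = -57.5 kJ
ΔH = -57.5 / 0.02048 = -2808 kJ/mol

ΔH = -2810 kJ/mol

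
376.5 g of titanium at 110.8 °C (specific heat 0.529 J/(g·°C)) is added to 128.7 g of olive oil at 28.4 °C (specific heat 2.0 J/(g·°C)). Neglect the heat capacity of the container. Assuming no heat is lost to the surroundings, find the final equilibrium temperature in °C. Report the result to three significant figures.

T_f = 64.3 °C

Heat lost by titanium = heat gained by olive oil.
(376.5)(0.529)(110.8 − T) = (128.7)(2.0)(T − 28.4)
199.1685 (110.8 − T) = 257.4 (T − 28.4)
22068 − 199.1685 T = 257.4 T − 7310.2
29378.2 = 456.5685 T
T = 64.346 °C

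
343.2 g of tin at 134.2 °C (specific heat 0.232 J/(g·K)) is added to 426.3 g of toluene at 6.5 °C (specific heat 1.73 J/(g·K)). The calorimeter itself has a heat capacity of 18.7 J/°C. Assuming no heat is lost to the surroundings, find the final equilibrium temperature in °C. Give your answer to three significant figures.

Heat lost by tin = heat gained by toluene + calorimeter.
(343.2)(0.232)(134.2 − T) = [(426.3)(1.73) + 18.7](T − 6.5)
79.6224 (134.2 − T) = 756.199 (T − 6.5)
10685 − 79.6224 T = 756.199 T − 4915.3
15600.3 = 835.8214 T
T = 18.66 °C

T_f = 18.7 °C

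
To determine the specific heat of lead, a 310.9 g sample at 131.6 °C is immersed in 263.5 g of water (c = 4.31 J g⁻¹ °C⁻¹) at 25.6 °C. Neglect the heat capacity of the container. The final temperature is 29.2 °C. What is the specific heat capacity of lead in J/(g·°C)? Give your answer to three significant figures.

q_gained = (263.5 × 4.31) × (29.2 − 25.6) = 4088 J
q_lost = 310.9 × c × (131.6 − 29.2) = 31836.16 c
Set equal: c = 4088 / 31836.16 = 0.128 J/(g·°C)

c = 0.128 J/(g·°C)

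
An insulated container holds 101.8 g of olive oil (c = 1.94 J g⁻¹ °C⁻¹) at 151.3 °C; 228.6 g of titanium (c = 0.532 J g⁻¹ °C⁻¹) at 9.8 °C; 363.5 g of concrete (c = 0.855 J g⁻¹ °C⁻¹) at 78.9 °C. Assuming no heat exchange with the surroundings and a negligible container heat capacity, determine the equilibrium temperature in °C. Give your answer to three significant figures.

Σ mᵢcᵢ(T − Tᵢ) = 0  ⇒  T = Σ mᵢcᵢTᵢ / Σ mᵢcᵢ
Σ mᵢcᵢ = 101.8×1.94 + 228.6×0.532 + 363.5×0.855 = 629.8997
Σ mᵢcᵢTᵢ = 197.492×151.3 + 121.6152×9.8 + 310.7925×78.9 = 55594
T = 55594 / 629.8997 = 88.26 °C

T_f = 88.3 °C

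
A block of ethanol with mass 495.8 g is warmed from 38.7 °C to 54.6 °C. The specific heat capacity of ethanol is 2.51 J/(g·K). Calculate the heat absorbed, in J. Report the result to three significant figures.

q = 19800 J

q = m c ΔT = 495.8 × 2.51 × (54.6 − 38.7)
q = 495.8 × 2.51 × 15.9 = 19790 J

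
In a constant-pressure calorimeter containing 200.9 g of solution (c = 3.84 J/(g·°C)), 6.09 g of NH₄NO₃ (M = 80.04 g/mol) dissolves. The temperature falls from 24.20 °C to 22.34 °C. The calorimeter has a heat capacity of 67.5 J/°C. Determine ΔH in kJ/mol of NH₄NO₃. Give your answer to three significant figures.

|ΔT| = |22.34 − 24.20| = 1.86 °C
|q_surr| = (200.9 × 3.84 + 67.5) × 1.86 = 838.956 × 1.86 = 1560 J
n(NH₄NO₃) = 6.09 / 80.04 = 0.07609 mol
Temperature fell, so q_rxn = +|q_surr| = 1.560 kJ
ΔH = q_rxn / n = 20.50 kJ/mol

ΔH = 20.5 kJ/mol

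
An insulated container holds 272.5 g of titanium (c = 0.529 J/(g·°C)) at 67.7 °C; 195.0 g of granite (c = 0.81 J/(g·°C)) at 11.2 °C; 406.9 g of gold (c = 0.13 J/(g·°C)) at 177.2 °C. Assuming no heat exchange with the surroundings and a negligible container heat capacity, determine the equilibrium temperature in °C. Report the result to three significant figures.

T_f = 58.9 °C

Σ mᵢcᵢ(T − Tᵢ) = 0  ⇒  T = Σ mᵢcᵢTᵢ / Σ mᵢcᵢ
Σ mᵢcᵢ = 272.5×0.529 + 195.0×0.81 + 406.9×0.13 = 354.9995
Σ mᵢcᵢTᵢ = 144.1525×67.7 + 157.95×11.2 + 52.897×177.2 = 20902
T = 20902 / 354.9995 = 58.88 °C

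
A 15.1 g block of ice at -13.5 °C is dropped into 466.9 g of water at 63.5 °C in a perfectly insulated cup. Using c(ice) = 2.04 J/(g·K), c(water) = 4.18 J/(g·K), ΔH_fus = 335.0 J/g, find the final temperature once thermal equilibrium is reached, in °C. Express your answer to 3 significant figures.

T_f = 58.8 °C

Heat to bring ice to 0 °C and melt it: q₁ = 15.1×2.04×13.5 + 15.1×335.0 = 5474.4 J
Heat the water can supply cooling to 0 °C: 466.9×4.18×63.5 = 123929 J > q₁, so all ice melts.
Energy balance: 466.9×4.18×(63.5 − T) = 5474.4 + 15.1×4.18×(T − 0)
1951.642(63.5 − T) = 5474.4 + 63.118 T
123929 − 5474.4 = 2014.760 T
T = 118454.6 / 2014.760 = 58.79 °C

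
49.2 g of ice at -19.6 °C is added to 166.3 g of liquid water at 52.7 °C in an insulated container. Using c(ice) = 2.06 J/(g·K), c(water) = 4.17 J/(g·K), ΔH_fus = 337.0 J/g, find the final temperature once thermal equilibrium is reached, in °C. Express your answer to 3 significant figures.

T_f = 20.0 °C

Heat to bring ice to 0 °C and melt it: q₁ = 49.2×2.06×19.6 + 49.2×337.0 = 18567 J
Heat the water can supply cooling to 0 °C: 166.3×4.17×52.7 = 36545.9 J > q₁, so all ice melts.
Energy balance: 166.3×4.17×(52.7 − T) = 18567 + 49.2×4.17×(T − 0)
693.471(52.7 − T) = 18567 + 205.164 T
36545.9 − 18567 = 898.635 T
T = 17978.9 / 898.635 = 20.01 °C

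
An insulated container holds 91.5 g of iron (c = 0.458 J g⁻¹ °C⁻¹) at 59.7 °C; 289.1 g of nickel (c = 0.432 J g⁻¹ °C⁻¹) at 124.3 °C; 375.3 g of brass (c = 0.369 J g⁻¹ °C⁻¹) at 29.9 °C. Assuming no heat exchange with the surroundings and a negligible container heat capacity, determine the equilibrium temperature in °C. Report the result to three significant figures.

Σ mᵢcᵢ(T − Tᵢ) = 0  ⇒  T = Σ mᵢcᵢTᵢ / Σ mᵢcᵢ
Σ mᵢcᵢ = 91.5×0.458 + 289.1×0.432 + 375.3×0.369 = 305.2839
Σ mᵢcᵢTᵢ = 41.907×59.7 + 124.8912×124.3 + 138.4857×29.9 = 22167
T = 22167 / 305.2839 = 72.61 °C

T_f = 72.6 °C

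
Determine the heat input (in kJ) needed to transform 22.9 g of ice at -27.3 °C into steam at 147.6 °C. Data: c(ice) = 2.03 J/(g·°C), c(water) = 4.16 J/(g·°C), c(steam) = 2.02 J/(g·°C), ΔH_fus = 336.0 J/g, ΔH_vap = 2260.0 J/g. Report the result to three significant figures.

q1 (heat ice -27.3→0.0 °C): 22.9 × 2.03 × 27.3 = 1269 J
q2 (melt at 0 °C): 22.9 × 336.0 = 7694 J
q3 (heat water 0.0→100.0 °C): 22.9 × 4.16 × 100.0 = 9526 J
q4 (vaporize at 100 °C): 22.9 × 2260.0 = 51754 J
q5 (heat steam 100.0→147.6 °C): 22.9 × 2.02 × 47.6 = 2202 J
Total: 1269 + 7694 + 9526 + 51754 + 2202 = 72445 J = 72.4 kJ

q = 72.4 kJ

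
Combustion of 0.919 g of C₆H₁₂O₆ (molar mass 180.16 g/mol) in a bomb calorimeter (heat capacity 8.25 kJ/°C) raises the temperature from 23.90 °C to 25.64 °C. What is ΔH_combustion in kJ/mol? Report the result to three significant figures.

ΔH = -2810 kJ/mol

ΔT = 25.64 − 23.90 = 1.74 °C
q_cal = C_cal × ΔT = 8.25 × 1.74 = 14.355 kJ
n = 0.919 / 180.16 = 0.005101 mol
q_rxn = −q_cal = -14.355 kJ
ΔH = -14.355 / 0.005101 = -2814 kJ/mol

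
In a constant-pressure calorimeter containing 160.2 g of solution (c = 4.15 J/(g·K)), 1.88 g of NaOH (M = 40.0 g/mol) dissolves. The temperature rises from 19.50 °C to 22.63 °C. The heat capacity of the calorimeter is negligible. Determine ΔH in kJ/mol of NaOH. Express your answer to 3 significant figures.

ΔH = -44.3 kJ/mol

|ΔT| = |22.63 − 19.50| = 3.13 °C
|q_surr| = (160.2 × 4.15) × 3.13 = 664.83 × 3.13 = 2081 J
n(NaOH) = 1.88 / 40.0 = 0.04700 mol
Temperature rose, so q_rxn = −|q_surr| = -2.081 kJ
ΔH = q_rxn / n = -44.28 kJ/mol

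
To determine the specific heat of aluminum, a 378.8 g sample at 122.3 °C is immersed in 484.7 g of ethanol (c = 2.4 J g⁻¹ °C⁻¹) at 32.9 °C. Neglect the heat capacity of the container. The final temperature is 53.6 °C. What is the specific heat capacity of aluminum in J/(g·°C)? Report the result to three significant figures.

q_gained = (484.7 × 2.4) × (53.6 − 32.9) = 24080 J
q_lost = 378.8 × c × (122.3 − 53.6) = 26023.56 c
Set equal: c = 24080 / 26023.56 = 0.925 J/(g·°C)

c = 0.925 J/(g·°C)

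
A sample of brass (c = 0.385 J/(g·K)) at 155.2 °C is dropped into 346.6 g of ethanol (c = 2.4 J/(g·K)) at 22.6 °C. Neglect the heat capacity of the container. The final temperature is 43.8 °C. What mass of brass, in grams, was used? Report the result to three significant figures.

q_gained = (346.6 × 2.4) × (43.8 − 22.6) = 17640 J
q_lost = m × 0.385 × (155.2 − 43.8) = 42.889 m
m = 17640 / 42.889 = 411 g

m = 411 g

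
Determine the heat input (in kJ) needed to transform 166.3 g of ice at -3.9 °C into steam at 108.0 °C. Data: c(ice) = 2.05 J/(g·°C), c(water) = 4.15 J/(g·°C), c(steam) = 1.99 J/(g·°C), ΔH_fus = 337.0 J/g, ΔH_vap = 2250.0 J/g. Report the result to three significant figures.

q1 (heat ice -3.9→0.0 °C): 166.3 × 2.05 × 3.9 = 1330 J
q2 (melt at 0 °C): 166.3 × 337.0 = 56043 J
q3 (heat water 0.0→100.0 °C): 166.3 × 4.15 × 100.0 = 69015 J
q4 (vaporize at 100 °C): 166.3 × 2250.0 = 374175 J
q5 (heat steam 100.0→108.0 °C): 166.3 × 1.99 × 8.0 = 2647 J
Total: 1330 + 56043 + 69015 + 374175 + 2647 = 503210 J = 503 kJ

q = 503 kJ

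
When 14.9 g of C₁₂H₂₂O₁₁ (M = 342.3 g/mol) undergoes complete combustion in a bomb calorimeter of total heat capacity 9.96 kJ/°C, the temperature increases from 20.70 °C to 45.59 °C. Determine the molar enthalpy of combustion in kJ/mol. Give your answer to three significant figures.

ΔH = -5700 kJ/mol

ΔT = 45.59 − 20.70 = 24.89 °C
q_cal = C_cal × ΔT = 9.96 × 24.89 = 247.9044 kJ
n = 14.9 / 342.3 = 0.04353 mol
q_rxn = −q_cal = -247.9044 kJ
ΔH = -247.9044 / 0.04353 = -5695 kJ/mol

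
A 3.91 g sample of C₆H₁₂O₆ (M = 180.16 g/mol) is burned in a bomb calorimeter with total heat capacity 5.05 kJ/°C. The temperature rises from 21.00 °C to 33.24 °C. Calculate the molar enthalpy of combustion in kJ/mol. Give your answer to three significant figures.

ΔH = -2850 kJ/mol

ΔT = 33.24 − 21.00 = 12.24 °C
q_cal = C_cal × ΔT = 5.05 × 12.24 = 61.812 kJ
n = 3.91 / 180.16 = 0.02170 mol
q_rxn = −q_cal = -61.812 kJ
ΔH = -61.812 / 0.02170 = -2848 kJ/mol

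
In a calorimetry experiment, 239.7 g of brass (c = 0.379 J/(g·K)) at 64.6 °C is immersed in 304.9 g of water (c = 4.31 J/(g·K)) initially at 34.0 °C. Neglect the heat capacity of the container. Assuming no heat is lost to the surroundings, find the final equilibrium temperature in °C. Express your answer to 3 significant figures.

T_f = 36.0 °C

Heat lost by brass = heat gained by water.
(239.7)(0.379)(64.6 − T) = (304.9)(4.31)(T − 34.0)
90.8463 (64.6 − T) = 1314.119 (T − 34.0)
5868.7 − 90.8463 T = 1314.119 T − 44680
50548.7 = 1404.9653 T
T = 35.98 °C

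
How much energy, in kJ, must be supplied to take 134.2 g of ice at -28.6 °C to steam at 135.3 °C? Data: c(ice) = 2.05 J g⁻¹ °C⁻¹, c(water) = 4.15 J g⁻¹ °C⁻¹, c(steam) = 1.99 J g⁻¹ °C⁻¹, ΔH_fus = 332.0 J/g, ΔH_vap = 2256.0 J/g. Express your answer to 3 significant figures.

q = 420 kJ

q1 (heat ice -28.6→0.0 °C): 134.2 × 2.05 × 28.6 = 7868 J
q2 (melt at 0 °C): 134.2 × 332.0 = 44554 J
q3 (heat water 0.0→100.0 °C): 134.2 × 4.15 × 100.0 = 55693 J
q4 (vaporize at 100 °C): 134.2 × 2256.0 = 302755 J
q5 (heat steam 100.0→135.3 °C): 134.2 × 1.99 × 35.3 = 9427 J
Total: 7868 + 44554 + 55693 + 302755 + 9427 = 420297 J = 420 kJ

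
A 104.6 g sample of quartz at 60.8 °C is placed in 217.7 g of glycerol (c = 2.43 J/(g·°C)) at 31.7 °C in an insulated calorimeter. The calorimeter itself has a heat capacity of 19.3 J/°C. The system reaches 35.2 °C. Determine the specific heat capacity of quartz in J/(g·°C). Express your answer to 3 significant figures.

c = 0.717 J/(g·°C)

q_gained = (217.7 × 2.43 + 19.3) × (35.2 − 31.7) = 1919 J
q_lost = 104.6 × c × (60.8 − 35.2) = 2677.76 c
Set equal: c = 1919 / 2677.76 = 0.717 J/(g·°C)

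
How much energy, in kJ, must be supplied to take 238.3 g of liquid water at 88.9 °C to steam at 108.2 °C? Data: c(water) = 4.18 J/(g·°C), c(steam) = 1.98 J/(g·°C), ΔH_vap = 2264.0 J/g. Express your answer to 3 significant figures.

q = 554 kJ

q1 (heat water 88.9→100.0 °C): 238.3 × 4.18 × 11.1 = 11057 J
q2 (vaporize at 100 °C): 238.3 × 2264.0 = 539511 J
q3 (heat steam 100.0→108.2 °C): 238.3 × 1.98 × 8.2 = 3869 J
Total: 11057 + 539511 + 3869 = 554437 J = 554 kJ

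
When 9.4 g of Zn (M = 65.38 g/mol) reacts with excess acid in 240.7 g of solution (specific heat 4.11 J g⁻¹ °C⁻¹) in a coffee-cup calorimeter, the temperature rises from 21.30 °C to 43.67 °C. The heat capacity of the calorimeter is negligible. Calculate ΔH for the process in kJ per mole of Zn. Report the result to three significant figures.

|ΔT| = |43.67 − 21.30| = 22.37 °C
|q_surr| = (240.7 × 4.11) × 22.37 = 989.277 × 22.37 = 22130 J
n(Zn) = 9.4 / 65.38 = 0.1438 mol
Temperature rose, so q_rxn = −|q_surr| = -22.13 kJ
ΔH = q_rxn / n = -153.9 kJ/mol

ΔH = -154 kJ/mol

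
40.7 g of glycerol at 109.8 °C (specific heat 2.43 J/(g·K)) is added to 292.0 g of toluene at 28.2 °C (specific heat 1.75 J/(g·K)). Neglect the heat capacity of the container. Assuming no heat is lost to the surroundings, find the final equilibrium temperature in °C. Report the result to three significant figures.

T_f = 41.4 °C

Heat lost by glycerol = heat gained by toluene.
(40.7)(2.43)(109.8 − T) = (292.0)(1.75)(T − 28.2)
98.901 (109.8 − T) = 511 (T − 28.2)
10859 − 98.901 T = 511 T − 14410
25269 = 609.901 T
T = 41.43 °C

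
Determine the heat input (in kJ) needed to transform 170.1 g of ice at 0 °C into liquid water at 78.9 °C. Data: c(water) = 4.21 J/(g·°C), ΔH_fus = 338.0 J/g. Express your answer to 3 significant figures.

q1 (melt at 0 °C): 170.1 × 338.0 = 57494 J
q2 (heat water 0.0→78.9 °C): 170.1 × 4.21 × 78.9 = 56502 J
Total: 57494 + 56502 = 113996 J = 114 kJ

q = 114 kJ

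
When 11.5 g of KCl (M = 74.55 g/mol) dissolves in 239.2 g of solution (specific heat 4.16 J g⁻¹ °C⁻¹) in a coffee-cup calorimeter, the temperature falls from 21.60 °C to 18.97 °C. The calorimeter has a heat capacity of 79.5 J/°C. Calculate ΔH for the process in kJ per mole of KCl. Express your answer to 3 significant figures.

ΔH = 18.3 kJ/mol

|ΔT| = |18.97 − 21.60| = 2.63 °C
|q_surr| = (239.2 × 4.16 + 79.5) × 2.63 = 1074.572 × 2.63 = 2826 J
n(KCl) = 11.5 / 74.55 = 0.1543 mol
Temperature fell, so q_rxn = +|q_surr| = 2.826 kJ
ΔH = q_rxn / n = 18.31 kJ/mol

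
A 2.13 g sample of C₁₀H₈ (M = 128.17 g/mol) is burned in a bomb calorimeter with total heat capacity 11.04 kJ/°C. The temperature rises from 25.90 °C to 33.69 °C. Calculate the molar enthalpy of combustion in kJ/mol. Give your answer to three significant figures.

ΔH = -5180 kJ/mol

ΔT = 33.69 − 25.90 = 7.79 °C
q_cal = C_cal × ΔT = 11.04 × 7.79 = 86.0016 kJ
n = 2.13 / 128.17 = 0.0166186 mol
q_rxn = −q_cal = -86.0016 kJ
ΔH = -86.0016 / 0.0166186 = -5175 kJ/mol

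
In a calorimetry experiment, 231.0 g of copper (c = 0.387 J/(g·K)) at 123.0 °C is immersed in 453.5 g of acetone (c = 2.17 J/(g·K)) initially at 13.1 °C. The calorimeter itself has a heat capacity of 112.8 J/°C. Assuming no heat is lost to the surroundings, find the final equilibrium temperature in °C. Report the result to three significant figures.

T_f = 21.4 °C

Heat lost by copper = heat gained by acetone + calorimeter.
(231.0)(0.387)(123.0 − T) = [(453.5)(2.17) + 112.8](T − 13.1)
89.397 (123.0 − T) = 1096.895 (T − 13.1)
10996 − 89.397 T = 1096.895 T − 14369
25365 = 1186.292 T
T = 21.38 °C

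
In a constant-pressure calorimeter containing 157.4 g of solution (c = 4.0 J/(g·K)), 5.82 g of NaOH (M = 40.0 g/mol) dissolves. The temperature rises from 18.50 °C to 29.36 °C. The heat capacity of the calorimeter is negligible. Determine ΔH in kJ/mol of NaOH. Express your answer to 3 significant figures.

ΔH = -47.0 kJ/mol

|ΔT| = |29.36 − 18.50| = 10.86 °C
|q_surr| = (157.4 × 4.0) × 10.86 = 629.6 × 10.86 = 6837 J
n(NaOH) = 5.82 / 40.0 = 0.1455 mol
Temperature rose, so q_rxn = −|q_surr| = -6.837 kJ
ΔH = q_rxn / n = -46.99 kJ/mol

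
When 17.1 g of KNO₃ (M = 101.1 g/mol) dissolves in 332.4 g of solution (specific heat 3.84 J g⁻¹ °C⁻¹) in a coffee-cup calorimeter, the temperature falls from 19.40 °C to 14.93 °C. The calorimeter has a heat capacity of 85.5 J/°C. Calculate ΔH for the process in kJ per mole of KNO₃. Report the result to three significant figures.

ΔH = 36.0 kJ/mol

|ΔT| = |14.93 − 19.40| = 4.47 °C
|q_surr| = (332.4 × 3.84 + 85.5) × 4.47 = 1361.916 × 4.47 = 6088 J
n(KNO₃) = 17.1 / 101.1 = 0.1691 mol
Temperature fell, so q_rxn = +|q_surr| = 6.088 kJ
ΔH = q_rxn / n = 36.00 kJ/mol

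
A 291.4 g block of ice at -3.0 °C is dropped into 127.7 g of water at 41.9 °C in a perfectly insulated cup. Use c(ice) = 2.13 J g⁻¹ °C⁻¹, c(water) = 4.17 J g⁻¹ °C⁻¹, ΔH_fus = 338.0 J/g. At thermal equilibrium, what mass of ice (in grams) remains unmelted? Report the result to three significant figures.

m_ice remaining = 231 g

Heat to warm all ice to 0 °C: 291.4×2.13×3.0 = 1862.0 J
Heat released by water cooling to 0 °C: 127.7×4.17×41.9 = 22312 J
22312 J < 1862.0 + 291.4×338.0 = 100355.2 J, so not all ice melts; final T = 0 °C.
Heat left for melting: 22312 − 1862.0 = 20450.0 J
Mass melted = 20450.0 / 338.0 = 60.50 g
Ice remaining = 291.4 − 60.50 = 230.90 g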